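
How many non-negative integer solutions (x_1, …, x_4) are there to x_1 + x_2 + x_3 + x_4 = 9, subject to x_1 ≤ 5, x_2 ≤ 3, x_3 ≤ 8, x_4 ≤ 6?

133

Ignoring the caps, the number of non-negative solutions to x_1+…+x_4 = 9 is C(12,3) = 220.
Subtract solutions that violate a single cap (substitute x_i' = x_i − (cap_i+1)): x_1 ≥ 6 gives C(6,3) = 20; x_2 ≥ 4 gives C(8,3) = 56; x_3 ≥ 9 gives C(3,3) = 1; x_4 ≥ 7 gives C(5,3) = 10. Together 87.
No two caps can be exceeded simultaneously, so the pair terms are all 0.
By inclusion–exclusion the count is 220 − 87 + 0 = 133.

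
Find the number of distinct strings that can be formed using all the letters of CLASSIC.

1260

Letter multiplicities in CLASSIC: A×1, C×2, I×1, L×1, S×2.
Dividing 7! = 5040 by 2!·2! = 4 for the repeated letters gives 1260.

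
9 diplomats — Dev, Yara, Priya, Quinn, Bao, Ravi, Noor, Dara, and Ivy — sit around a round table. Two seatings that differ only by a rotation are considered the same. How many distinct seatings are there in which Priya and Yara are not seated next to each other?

All circular seatings of 9 people number (8)! = 40320.
Seatings with Priya beside Yara: treat them as a block with 2 internal orders, giving 2 × (7)! = 10080.
Subtracting, 40320 − 10080 = 30240.

30240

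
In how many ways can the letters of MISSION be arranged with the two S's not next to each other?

900

There are 7!/(2!·2!) = 1260 arrangements of MISSION in total.
Arrangements with the S's together: treat SS as one letter, giving (6)!/(2!) = 360.
Hence 1260 − 360 = 900.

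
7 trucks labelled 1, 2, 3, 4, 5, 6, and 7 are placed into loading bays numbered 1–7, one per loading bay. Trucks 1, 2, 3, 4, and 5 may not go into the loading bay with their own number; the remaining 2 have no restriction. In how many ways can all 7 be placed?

2428

Let Aᵢ (for 1 ≤ i ≤ 5) be the placements that put truck i in its forbidden loading bay. Any j of these fix j positions, leaving (7−j)! ways to fill the rest, and there are C(5,j) ways to pick which j.
By inclusion–exclusion, the number of valid placements is Σ_{j=0}^{5} (−1)^j C(5,j)·(7−j)!.
Computing: 5040 − 3600 + 1200 − 240 + 30 − 2 = 2428.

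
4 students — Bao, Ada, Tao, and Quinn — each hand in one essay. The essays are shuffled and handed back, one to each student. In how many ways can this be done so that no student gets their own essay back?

Count assignments avoiding every fixed point. For any j of the 4 students fixed to their own essay, the other 4−j can be arranged in (4−j)! ways.
By inclusion–exclusion this is Σ_{j=0}^{4} (−1)^j C(4,j)·(4−j)!.
Computing: 24 − 24 + 12 − 4 + 1 = 9.

9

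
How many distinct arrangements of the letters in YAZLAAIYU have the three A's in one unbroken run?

Treat the 3 copies of A as a single block. The multiset to arrange is then {AAA, I, L, U, Y, Y, Z}, 7 items in all.
That gives (7)!/(2!) = 2520 arrangements.

2520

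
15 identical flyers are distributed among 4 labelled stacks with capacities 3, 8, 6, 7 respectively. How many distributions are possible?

149

Ignoring the caps, the number of non-negative solutions to x_1+…+x_4 = 15 is C(18,3) = 816.
Subtract solutions that violate a single cap (substitute x_i' = x_i − (cap_i+1)): x_1 ≥ 4 gives C(14,3) = 364; x_2 ≥ 9 gives C(9,3) = 84; x_3 ≥ 7 gives C(11,3) = 165; x_4 ≥ 8 gives C(10,3) = 120. Together 733.
Add back pairs where two caps are both exceeded: 10 + 35 + 20 + 0 + 0 + 1 = 66.
By inclusion–exclusion the count is 816 − 733 + 66 = 149.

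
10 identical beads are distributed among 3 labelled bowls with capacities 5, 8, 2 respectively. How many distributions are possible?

Ignoring the caps, the number of non-negative solutions to x_1+…+x_3 = 10 is C(12,2) = 66.
Subtract solutions that violate a single cap (substitute x_i' = x_i − (cap_i+1)): x_1 ≥ 6 gives C(6,2) = 15; x_2 ≥ 9 gives C(3,2) = 3; x_3 ≥ 3 gives C(9,2) = 36. Together 54.
Add back pairs where two caps are both exceeded: 0 + 3 + 0 = 3.
By inclusion–exclusion the count is 66 − 54 + 3 = 15.

15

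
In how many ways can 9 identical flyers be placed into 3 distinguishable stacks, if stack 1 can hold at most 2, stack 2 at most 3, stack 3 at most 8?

11

Without the upper bounds there are C(11,2) = 55 ways to split 9 among 3 stacks.
Subtract solutions that violate a single cap (substitute x_i' = x_i − (cap_i+1)): x_1 ≥ 3 gives C(8,2) = 28; x_2 ≥ 4 gives C(7,2) = 21; x_3 ≥ 9 gives C(2,2) = 1. Together 50.
Add back pairs where two caps are both exceeded: 6 + 0 + 0 = 6.
By inclusion–exclusion the count is 55 − 50 + 6 = 11.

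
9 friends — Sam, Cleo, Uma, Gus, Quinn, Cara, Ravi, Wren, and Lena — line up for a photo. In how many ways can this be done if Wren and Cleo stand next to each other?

Treat {Wren, Cleo} as a single unit. There are 8 units to order, and the pair itself can be ordered 2 ways.
So the count is 2·(8)! = 80640.

80640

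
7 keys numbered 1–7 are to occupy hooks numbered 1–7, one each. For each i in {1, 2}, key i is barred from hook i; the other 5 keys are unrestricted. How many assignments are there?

Let Aᵢ (for i ∈ {1, 2}) be the placements that put key i in its forbidden hook. Any j of these fix j positions, leaving (7−j)! ways to fill the rest, and there are C(2,j) ways to pick which j.
By inclusion–exclusion, the number of valid placements is Σ_{j=0}^{2} (−1)^j C(2,j)·(7−j)!.
Computing: 5040 − 1440 + 120 = 3720.

3720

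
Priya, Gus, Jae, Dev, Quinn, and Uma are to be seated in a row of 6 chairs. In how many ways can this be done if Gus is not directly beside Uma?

Of the 6! = 720 arrangements, those with Gus and Uma adjacent number 2 × 5! = 240 (treat the pair as a block with 2 internal orders).
Complementary counting: 720 − 240 = 480.

480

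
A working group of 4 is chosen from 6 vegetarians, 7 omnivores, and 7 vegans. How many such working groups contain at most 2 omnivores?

4355

Split by how many omnivores are chosen (0 through 2).
Sum: C(7,0)·C(13,4) + C(7,1)·C(13,3) + C(7,2)·C(13,2) = 715 + 2002 + 1638 = 4355.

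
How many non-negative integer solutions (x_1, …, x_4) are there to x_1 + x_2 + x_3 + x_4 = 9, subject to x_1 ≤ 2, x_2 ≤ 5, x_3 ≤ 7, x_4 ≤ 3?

67

Ignoring the caps, the number of non-negative solutions to x_1+…+x_4 = 9 is C(12,3) = 220.
Subtract solutions that violate a single cap (substitute x_i' = x_i − (cap_i+1)): x_1 ≥ 3 gives C(9,3) = 84; x_2 ≥ 6 gives C(6,3) = 20; x_3 ≥ 8 gives C(4,3) = 4; x_4 ≥ 4 gives C(8,3) = 56. Together 164.
Add back pairs where two caps are both exceeded: 1 + 0 + 10 + 0 + 0 + 0 = 11.
By inclusion–exclusion the count is 220 − 164 + 11 = 67.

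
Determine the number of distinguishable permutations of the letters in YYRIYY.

Letter multiplicities in YYRIYY: I×1, R×1, Y×4.
The number of distinct arrangements is 6!/(4!) = 720/24 = 30.

30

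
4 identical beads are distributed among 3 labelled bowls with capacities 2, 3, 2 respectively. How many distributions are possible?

By stars and bars, unrestricted non-negative solutions to x_1+…+x_3 = 4 number C(4+2,2) = 15.
Subtract solutions that violate a single cap (substitute x_i' = x_i − (cap_i+1)): x_1 ≥ 3 gives C(3,2) = 3; x_2 ≥ 4 gives C(2,2) = 1; x_3 ≥ 3 gives C(3,2) = 3. Together 7.
No two caps can be exceeded simultaneously, so the pair terms are all 0.
By inclusion–exclusion the count is 15 − 7 + 0 = 8.

8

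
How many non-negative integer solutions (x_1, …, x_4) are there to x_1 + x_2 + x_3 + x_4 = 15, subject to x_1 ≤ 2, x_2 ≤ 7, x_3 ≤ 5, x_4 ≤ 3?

10

Without the upper bounds there are C(18,3) = 816 ways to split 15 among 4 variables.
Subtract solutions that violate a single cap (substitute x_i' = x_i − (cap_i+1)): x_1 ≥ 3 gives C(15,3) = 455; x_2 ≥ 8 gives C(10,3) = 120; x_3 ≥ 6 gives C(12,3) = 220; x_4 ≥ 4 gives C(14,3) = 364. Together 1159.
Add back pairs where two caps are both exceeded: 35 + 84 + 165 + 4 + 20 + 56 = 364.
Subtract triples: 0 + 1 + 10 + 0 = 11.
By inclusion–exclusion the count is 816 − 1159 + 364 − 11 = 10.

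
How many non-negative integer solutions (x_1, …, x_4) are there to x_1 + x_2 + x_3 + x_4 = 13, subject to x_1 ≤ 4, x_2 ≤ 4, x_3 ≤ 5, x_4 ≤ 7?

Ignoring the caps, the number of non-negative solutions to x_1+…+x_4 = 13 is C(16,3) = 560.
Subtract solutions that violate a single cap (substitute x_i' = x_i − (cap_i+1)): x_1 ≥ 5 gives C(11,3) = 165; x_2 ≥ 5 gives C(11,3) = 165; x_3 ≥ 6 gives C(10,3) = 120; x_4 ≥ 8 gives C(8,3) = 56. Together 506.
Add back pairs where two caps are both exceeded: 20 + 10 + 1 + 10 + 1 + 0 = 42.
By inclusion–exclusion the count is 560 − 506 + 42 = 96.

96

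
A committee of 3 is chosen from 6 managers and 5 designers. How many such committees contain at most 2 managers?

Split by how many managers are chosen (0 through 2).
Sum: C(6,0)·C(5,3) + C(6,1)·C(5,2) + C(6,2)·C(5,1) = 10 + 60 + 75 = 145.

145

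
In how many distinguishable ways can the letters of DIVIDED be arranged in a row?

420

The 7 letters of DIVIDED have repeats: D appearing 3 times and I appearing twice.
The number of distinct arrangements is 7!/(3!·2!) = 5040/12 = 420.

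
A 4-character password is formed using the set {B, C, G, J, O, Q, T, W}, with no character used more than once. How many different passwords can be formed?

With no repetition, fill the 4 characters in order: 8 choices, then 7, down to 5.
8 × 7 × 6 × 5 = 1680.

1680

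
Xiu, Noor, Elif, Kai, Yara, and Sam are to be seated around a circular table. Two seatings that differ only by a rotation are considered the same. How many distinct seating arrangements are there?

Seat Xiu anywhere (absorbing the rotational symmetry), then permute the other 5: (5)! = 120.

120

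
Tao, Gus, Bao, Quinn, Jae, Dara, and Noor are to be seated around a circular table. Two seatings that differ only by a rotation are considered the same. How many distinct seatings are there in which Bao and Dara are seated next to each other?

240

Glue Bao and Dara into a block (2 internal orders). Seating 6 units around a circle gives (5)! arrangements.
So 2 × (5)! = 2 × 120 = 240.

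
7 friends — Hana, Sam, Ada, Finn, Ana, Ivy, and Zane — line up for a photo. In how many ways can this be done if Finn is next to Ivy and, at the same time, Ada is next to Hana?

480

Treat {Finn,Ivy} as one block (2 orders) and {Ada,Hana} as another (2 orders).
That leaves 5 units to arrange: 2 × 2 × 5! = 4 × 120 = 480.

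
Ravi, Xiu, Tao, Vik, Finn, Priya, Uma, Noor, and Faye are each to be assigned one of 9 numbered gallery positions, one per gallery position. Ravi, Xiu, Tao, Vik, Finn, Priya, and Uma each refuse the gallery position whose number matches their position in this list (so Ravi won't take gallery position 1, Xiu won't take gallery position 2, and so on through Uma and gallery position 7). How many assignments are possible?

Let Aᵢ (for 1 ≤ i ≤ 7) be the placements that put person i in their forbidden gallery position. Any j of these fix j positions, leaving (9−j)! ways to fill the rest, and there are C(7,j) ways to pick which j.
By inclusion–exclusion, the number of valid placements is Σ_{j=0}^{7} (−1)^j C(7,j)·(9−j)!.
Computing: 362880 − 282240 + 105840 − 25200 + 4200 − 504 + 42 − 2 = 165016.

165016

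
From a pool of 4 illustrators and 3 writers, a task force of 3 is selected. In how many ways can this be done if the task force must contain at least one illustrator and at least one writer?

Total 3-person selections from all 7: C(7,3) = 35.
Selections missing a whole group: no illustrators → C(3,3) = 1; no writers → C(4,3) = 4.
Both groups omitted at once is impossible, so 35 − 5 = 30.

30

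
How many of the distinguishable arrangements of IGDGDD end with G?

Fix G in the last position and arrange the remaining 5 letters.
Those 5 letters have D appearing 3 times, giving (5)!/(3!) = 20.

20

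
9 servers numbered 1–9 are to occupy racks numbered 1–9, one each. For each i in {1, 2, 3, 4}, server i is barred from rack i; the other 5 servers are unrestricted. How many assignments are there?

Let Aᵢ (for 1 ≤ i ≤ 4) be the placements that put server i in its forbidden rack. Any j of these fix j positions, leaving (9−j)! ways to fill the rest, and there are C(4,j) ways to pick which j.
By inclusion–exclusion, the number of valid placements is Σ_{j=0}^{4} (−1)^j C(4,j)·(9−j)!.
Computing: 362880 − 161280 + 30240 − 2880 + 120 = 229080.

229080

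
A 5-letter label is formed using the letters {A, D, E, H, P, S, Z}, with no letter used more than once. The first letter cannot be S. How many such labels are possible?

The first letter has 7−1 = 6 choices (anything except S).
The remaining 4 letters are filled from the other 6 symbols without repetition: 6 × 5 × 4 × 3 = 360.
Total: 6 × 360 = 2160.

2160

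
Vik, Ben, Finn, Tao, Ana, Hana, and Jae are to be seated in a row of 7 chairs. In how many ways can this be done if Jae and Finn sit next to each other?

Treat {Jae, Finn} as a single unit. There are 6 units to order, and the pair itself can be ordered 2 ways.
That gives 2 × 6! = 2 × 720 = 1440.

1440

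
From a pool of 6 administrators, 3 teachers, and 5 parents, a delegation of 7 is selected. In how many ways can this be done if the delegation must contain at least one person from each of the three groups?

3058

Total 7-person selections from all 14: C(14,7) = 3432.
Selections missing a whole group: no administrators → C(8,7) = 8; no teachers → C(11,7) = 330; no parents → C(9,7) = 36.
Add back selections omitting two groups (i.e. drawn from a single group): C(6,7) + C(3,7) + C(5,7) = 0.
By inclusion–exclusion: 3432 − 374 + 0 = 3058.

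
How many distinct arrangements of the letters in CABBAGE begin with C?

180

Fix C in the first position and arrange the remaining 6 letters.
Those 6 letters have A appearing twice and B appearing twice, giving (6)!/(2!·2!) = 180.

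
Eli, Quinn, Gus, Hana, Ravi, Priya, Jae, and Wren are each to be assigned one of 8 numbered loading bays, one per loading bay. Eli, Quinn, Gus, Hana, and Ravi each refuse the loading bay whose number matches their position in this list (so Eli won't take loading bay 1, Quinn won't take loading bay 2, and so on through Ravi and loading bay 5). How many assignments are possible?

21234

Let Aᵢ (for 1 ≤ i ≤ 5) be the placements that put person i in their forbidden loading bay. Any j of these fix j positions, leaving (8−j)! ways to fill the rest, and there are C(5,j) ways to pick which j.
By inclusion–exclusion, the number of valid placements is Σ_{j=0}^{5} (−1)^j C(5,j)·(8−j)!.
Computing: 40320 − 25200 + 7200 − 1200 + 120 − 6 = 21234.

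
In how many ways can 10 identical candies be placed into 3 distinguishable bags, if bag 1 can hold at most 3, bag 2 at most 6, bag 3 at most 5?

By stars and bars, unrestricted non-negative solutions to x_1+…+x_3 = 10 number C(10+2,2) = 66.
Subtract solutions that violate a single cap (substitute x_i' = x_i − (cap_i+1)): x_1 ≥ 4 gives C(8,2) = 28; x_2 ≥ 7 gives C(5,2) = 10; x_3 ≥ 6 gives C(6,2) = 15. Together 53.
Add back pairs where two caps are both exceeded: 0 + 1 + 0 = 1.
By inclusion–exclusion the count is 66 − 53 + 1 = 14.

14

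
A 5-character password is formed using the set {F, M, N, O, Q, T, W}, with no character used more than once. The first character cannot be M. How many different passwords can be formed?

The first character has 7−1 = 6 choices (anything except M).
The remaining 4 characters are filled from the other 6 symbols without repetition: 6 × 5 × 4 × 3 = 360.
Total: 6 × 360 = 2160.

2160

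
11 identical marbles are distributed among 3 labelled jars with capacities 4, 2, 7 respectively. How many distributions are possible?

6

Ignoring the caps, the number of non-negative solutions to x_1+…+x_3 = 11 is C(13,2) = 78.
Subtract solutions that violate a single cap (substitute x_i' = x_i − (cap_i+1)): x_1 ≥ 5 gives C(8,2) = 28; x_2 ≥ 3 gives C(10,2) = 45; x_3 ≥ 8 gives C(5,2) = 10. Together 83.
Add back pairs where two caps are both exceeded: 10 + 0 + 1 = 11.
By inclusion–exclusion the count is 78 − 83 + 11 = 6.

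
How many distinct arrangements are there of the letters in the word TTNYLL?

180

Letter multiplicities in TTNYLL: L×2, N×1, T×2, Y×1.
The number of distinct arrangements is 6!/(2!·2!) = 720/4 = 180.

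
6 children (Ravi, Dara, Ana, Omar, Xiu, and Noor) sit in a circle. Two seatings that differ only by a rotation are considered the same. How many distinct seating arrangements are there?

120

Around a circle, 6 distinct people have 6!/6 = (5)! = 120 rotationally distinct seatings.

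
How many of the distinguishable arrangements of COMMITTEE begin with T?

10080

Fix T in the first position and arrange the remaining 8 letters.
Those 8 letters have E appearing twice and M appearing twice, giving (8)!/(2!·2!) = 10080.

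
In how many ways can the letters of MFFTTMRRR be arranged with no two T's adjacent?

Total arrangements of MFFTTMRRR: 9!/(3!·2!·2!·2!) = 7560.
Arrangements with the T's together: treat TT as one letter, giving (8)!/(3!·2!·2!) = 1680.
Hence 7560 − 1680 = 5880.

5880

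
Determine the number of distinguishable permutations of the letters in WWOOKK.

Letter multiplicities in WWOOKK: K×2, O×2, W×2.
Dividing 6! = 720 by 2!·2!·2! = 8 for the repeated letters gives 90.

90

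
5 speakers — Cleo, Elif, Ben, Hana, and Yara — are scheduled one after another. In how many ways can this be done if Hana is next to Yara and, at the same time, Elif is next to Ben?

24

Treat {Hana,Yara} as one block (2 orders) and {Elif,Ben} as another (2 orders).
That leaves 3 units to arrange: 2 × 2 × 3! = 4 × 6 = 24.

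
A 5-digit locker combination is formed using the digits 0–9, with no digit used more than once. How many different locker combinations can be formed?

With no repetition, fill the 5 digits in order: 10 choices, then 9, down to 6.
10 × 9 × 8 × 7 × 6 = 30240.

30240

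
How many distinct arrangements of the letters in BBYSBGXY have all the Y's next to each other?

Treat the 2 copies of Y as a single block. The multiset to arrange is then {YY, B, B, B, G, S, X}, 7 items in all.
That gives (7)!/(3!) = 840 arrangements.

840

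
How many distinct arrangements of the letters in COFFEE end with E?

With the last slot taken by E, it remains to arrange the other 5 letters (COFFE).
Those 5 letters have F appearing twice, giving (5)!/(2!) = 60.

60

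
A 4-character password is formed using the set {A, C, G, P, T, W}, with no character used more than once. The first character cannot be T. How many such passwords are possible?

The first character has 6−1 = 5 choices (anything except T).
The remaining 3 characters are filled from the other 5 symbols without repetition: 5 × 4 × 3 = 60.
Total: 5 × 60 = 300.

300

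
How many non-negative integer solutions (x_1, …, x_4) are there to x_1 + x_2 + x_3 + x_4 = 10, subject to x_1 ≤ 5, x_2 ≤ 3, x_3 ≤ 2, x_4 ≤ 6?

53

By stars and bars, unrestricted non-negative solutions to x_1+…+x_4 = 10 number C(10+3,3) = 286.
Subtract solutions that violate a single cap (substitute x_i' = x_i − (cap_i+1)): x_1 ≥ 6 gives C(7,3) = 35; x_2 ≥ 4 gives C(9,3) = 84; x_3 ≥ 3 gives C(10,3) = 120; x_4 ≥ 7 gives C(6,3) = 20. Together 259.
Add back pairs where two caps are both exceeded: 1 + 4 + 0 + 20 + 0 + 1 = 26.
By inclusion–exclusion the count is 286 − 259 + 26 = 53.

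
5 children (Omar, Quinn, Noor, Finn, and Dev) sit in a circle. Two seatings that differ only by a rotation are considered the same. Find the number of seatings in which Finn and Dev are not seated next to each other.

12

All circular seatings of 5 people number (4)! = 24.
Those with Finn next to Dev: fuse the pair into one unit and seat 4 units around a circle — 2·(3)! = 12.
Subtracting, 24 − 12 = 12.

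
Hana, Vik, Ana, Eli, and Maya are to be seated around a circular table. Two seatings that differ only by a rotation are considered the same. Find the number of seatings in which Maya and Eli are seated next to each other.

12

Glue Maya and Eli into a block (2 internal orders). Seating 4 units around a circle gives (3)! arrangements.
So 2 × (3)! = 2 × 6 = 12.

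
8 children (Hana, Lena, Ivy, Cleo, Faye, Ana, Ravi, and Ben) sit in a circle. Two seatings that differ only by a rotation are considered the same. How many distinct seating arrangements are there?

Around a circle, 8 distinct people have 8!/8 = (7)! = 5040 rotationally distinct seatings.

5040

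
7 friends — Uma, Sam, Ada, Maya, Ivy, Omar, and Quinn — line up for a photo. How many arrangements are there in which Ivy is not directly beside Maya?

Of the 7! = 5040 arrangements, those with Ivy and Maya adjacent number 2 × 6! = 1440 (treat the pair as a block with 2 internal orders).
So 5040 − 1440 = 3600 arrangements keep them apart.

3600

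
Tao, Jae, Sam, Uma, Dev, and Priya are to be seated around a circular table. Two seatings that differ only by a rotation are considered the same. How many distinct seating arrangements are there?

120

Fix one person's seat to break rotational symmetry; the remaining 5 people can be arranged in (5)! = 120 ways.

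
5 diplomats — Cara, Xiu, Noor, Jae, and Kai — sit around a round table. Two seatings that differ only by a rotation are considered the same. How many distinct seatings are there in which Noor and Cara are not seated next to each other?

All circular seatings of 5 people number (4)! = 24.
Those with Noor next to Cara: fuse the pair into one unit and seat 4 units around a circle — 2·(3)! = 12.
Subtracting, 24 − 12 = 12.

12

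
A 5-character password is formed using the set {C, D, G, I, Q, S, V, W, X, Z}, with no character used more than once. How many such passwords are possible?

30240

Choose and order 5 of the 10 symbols: the first character has 10 options, the next 9, and so on down to 6.
That product is 10 × 9 × 8 × 7 × 6 = 30240.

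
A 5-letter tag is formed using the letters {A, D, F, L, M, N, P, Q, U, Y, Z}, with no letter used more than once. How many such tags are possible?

Choose and order 5 of the 11 symbols: the first letter has 11 options, the next 10, and so on down to 7.
That product is 11 × 10 × 9 × 8 × 7 = 55440.

55440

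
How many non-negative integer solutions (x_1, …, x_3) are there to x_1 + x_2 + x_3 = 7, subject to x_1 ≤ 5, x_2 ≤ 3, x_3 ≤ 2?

9

Without the upper bounds there are C(9,2) = 36 ways to split 7 among 3 variables.
Subtract solutions that violate a single cap (substitute x_i' = x_i − (cap_i+1)): x_1 ≥ 6 gives C(3,2) = 3; x_2 ≥ 4 gives C(5,2) = 10; x_3 ≥ 3 gives C(6,2) = 15. Together 28.
Add back pairs where two caps are both exceeded: 0 + 0 + 1 = 1.
By inclusion–exclusion the count is 36 − 28 + 1 = 9.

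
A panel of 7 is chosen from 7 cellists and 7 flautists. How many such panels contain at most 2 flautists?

Split by how many flautists are chosen (0 through 2).
Sum: C(7,0)·C(7,7) + C(7,1)·C(7,6) + C(7,2)·C(7,5) = 1 + 49 + 441 = 491.

491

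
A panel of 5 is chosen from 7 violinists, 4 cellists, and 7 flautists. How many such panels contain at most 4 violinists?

Split by how many violinists are chosen (0 through 4).
Sum: C(7,0)·C(11,5) + C(7,1)·C(11,4) + C(7,2)·C(11,3) + C(7,3)·C(11,2) + C(7,4)·C(11,1) = 462 + 2310 + 3465 + 1925 + 385 = 8547.

8547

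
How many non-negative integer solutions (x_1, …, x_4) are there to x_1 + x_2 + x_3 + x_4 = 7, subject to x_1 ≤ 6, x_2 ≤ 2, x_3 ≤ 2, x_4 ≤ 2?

Ignoring the caps, the number of non-negative solutions to x_1+…+x_4 = 7 is C(10,3) = 120.
Subtract solutions that violate a single cap (substitute x_i' = x_i − (cap_i+1)): x_1 ≥ 7 gives C(3,3) = 1; x_2 ≥ 3 gives C(7,3) = 35; x_3 ≥ 3 gives C(7,3) = 35; x_4 ≥ 3 gives C(7,3) = 35. Together 106.
Add back pairs where two caps are both exceeded: 0 + 0 + 0 + 4 + 4 + 4 = 12.
By inclusion–exclusion the count is 120 − 106 + 12 = 26.

26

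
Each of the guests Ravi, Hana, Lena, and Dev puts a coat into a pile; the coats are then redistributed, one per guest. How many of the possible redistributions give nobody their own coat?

This is the derangement count D_4: permutations of 4 items with no fixed point.
By inclusion–exclusion this is Σ_{j=0}^{4} (−1)^j C(4,j)·(4−j)!.
Computing: 24 − 24 + 12 − 4 + 1 = 9.

9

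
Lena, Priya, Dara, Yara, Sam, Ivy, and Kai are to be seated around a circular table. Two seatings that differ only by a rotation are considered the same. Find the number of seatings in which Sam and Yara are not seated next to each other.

All circular seatings of 7 people number (6)! = 720.
Those with Sam next to Yara: fuse the pair into one unit and seat 6 units around a circle — 2·(5)! = 240.
Subtracting, 720 − 240 = 480.

480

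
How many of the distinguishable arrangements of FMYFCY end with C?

30

Fix C in the last position and arrange the remaining 5 letters.
Those 5 letters have F appearing twice and Y appearing twice, giving (5)!/(2!·2!) = 30.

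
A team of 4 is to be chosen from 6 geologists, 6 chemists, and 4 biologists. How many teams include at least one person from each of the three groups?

936

Unrestricted: C(16,4) = 1820 ways to pick any 4 of the 16.
Selections missing a whole group: no geologists → C(10,4) = 210; no chemists → C(10,4) = 210; no biologists → C(12,4) = 495.
Add back selections omitting two groups (i.e. drawn from a single group): C(6,4) + C(6,4) + C(4,4) = 31.
By inclusion–exclusion: 1820 − 915 + 31 = 936.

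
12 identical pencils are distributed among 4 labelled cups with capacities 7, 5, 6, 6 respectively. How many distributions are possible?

224

Ignoring the caps, the number of non-negative solutions to x_1+…+x_4 = 12 is C(15,3) = 455.
Subtract solutions that violate a single cap (substitute x_i' = x_i − (cap_i+1)): x_1 ≥ 8 gives C(7,3) = 35; x_2 ≥ 6 gives C(9,3) = 84; x_3 ≥ 7 gives C(8,3) = 56; x_4 ≥ 7 gives C(8,3) = 56. Together 231.
No two caps can be exceeded simultaneously, so the pair terms are all 0.
By inclusion–exclusion the count is 455 − 231 + 0 = 224.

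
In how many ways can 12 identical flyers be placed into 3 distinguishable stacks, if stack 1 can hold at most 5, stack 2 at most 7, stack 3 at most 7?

By stars and bars, unrestricted non-negative solutions to x_1+…+x_3 = 12 number C(12+2,2) = 91.
Subtract solutions that violate a single cap (substitute x_i' = x_i − (cap_i+1)): x_1 ≥ 6 gives C(8,2) = 28; x_2 ≥ 8 gives C(6,2) = 15; x_3 ≥ 8 gives C(6,2) = 15. Together 58.
No two caps can be exceeded simultaneously, so the pair terms are all 0.
By inclusion–exclusion the count is 91 − 58 + 0 = 33.

33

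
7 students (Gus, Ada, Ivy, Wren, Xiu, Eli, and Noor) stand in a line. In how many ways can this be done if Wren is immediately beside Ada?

1440

Glue Wren and Ada into one block (2 internal orders), leaving 6 units to arrange in a row.
That gives 2 × 6! = 2 × 720 = 1440.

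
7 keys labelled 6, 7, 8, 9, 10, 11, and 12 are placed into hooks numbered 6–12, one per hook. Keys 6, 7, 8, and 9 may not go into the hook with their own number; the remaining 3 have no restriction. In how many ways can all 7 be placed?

2790

Let Aᵢ (for 6 ≤ i ≤ 9) be the placements that put key i in its forbidden hook. Any j of these fix j positions, leaving (7−j)! ways to fill the rest, and there are C(4,j) ways to pick which j.
By inclusion–exclusion, the number of valid placements is Σ_{j=0}^{4} (−1)^j C(4,j)·(7−j)!.
Computing: 5040 − 2880 + 720 − 96 + 6 = 2790.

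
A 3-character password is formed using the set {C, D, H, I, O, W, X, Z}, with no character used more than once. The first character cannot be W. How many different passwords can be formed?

The first character has 8−1 = 7 choices (anything except W).
The remaining 2 characters are filled from the other 7 symbols without repetition: 7 × 6 = 42.
Total: 7 × 42 = 294.

294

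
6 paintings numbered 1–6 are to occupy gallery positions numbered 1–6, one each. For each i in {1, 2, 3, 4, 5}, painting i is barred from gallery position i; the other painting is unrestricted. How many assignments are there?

309

Let Aᵢ (for 1 ≤ i ≤ 5) be the placements that put painting i in its forbidden gallery position. Any j of these fix j positions, leaving (6−j)! ways to fill the rest, and there are C(5,j) ways to pick which j.
By inclusion–exclusion, the number of valid placements is Σ_{j=0}^{5} (−1)^j C(5,j)·(6−j)!.
Computing: 720 − 600 + 240 − 60 + 10 − 1 = 309.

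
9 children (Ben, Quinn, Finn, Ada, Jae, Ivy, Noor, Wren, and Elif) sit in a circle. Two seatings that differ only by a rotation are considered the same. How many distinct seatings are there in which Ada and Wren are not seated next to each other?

30240

All circular seatings of 9 people number (8)! = 40320.
Those with Ada next to Wren: fuse the pair into one unit and seat 8 units around a circle — 2·(7)! = 10080.
Subtracting, 40320 − 10080 = 30240.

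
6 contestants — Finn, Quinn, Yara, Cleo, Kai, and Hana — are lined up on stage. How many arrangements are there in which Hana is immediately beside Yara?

240

Place the 4 others and the Hana-Yara pair as 5 objects in a line; the pair has 2 internal arrangements.
So the count is 2·(5)! = 240.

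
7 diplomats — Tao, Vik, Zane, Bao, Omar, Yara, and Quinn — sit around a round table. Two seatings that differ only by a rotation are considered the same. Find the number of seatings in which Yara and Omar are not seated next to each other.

480

Without the restriction there are (6)! = 720 seatings.
Those with Yara next to Omar: fuse the pair into one unit and seat 6 units around a circle — 2·(5)! = 240.
Subtracting, 720 − 240 = 480.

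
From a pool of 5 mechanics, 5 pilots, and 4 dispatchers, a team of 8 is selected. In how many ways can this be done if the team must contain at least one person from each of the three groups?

Total 8-person selections from all 14: C(14,8) = 3003.
Selections missing a whole group: no mechanics → C(9,8) = 9; no pilots → C(9,8) = 9; no dispatchers → C(10,8) = 45.
Add back selections omitting two groups (i.e. drawn from a single group): C(5,8) + C(5,8) + C(4,8) = 0.
By inclusion–exclusion: 3003 − 63 + 0 = 2940.

2940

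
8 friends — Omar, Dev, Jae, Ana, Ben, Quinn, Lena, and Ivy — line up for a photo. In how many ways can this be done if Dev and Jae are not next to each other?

There are 8! = 40320 arrangements in all. If Dev and Jae are adjacent, merging them into one block gives 2·(7)! = 10080 arrangements.
So 40320 − 10080 = 30240 arrangements keep them apart.

30240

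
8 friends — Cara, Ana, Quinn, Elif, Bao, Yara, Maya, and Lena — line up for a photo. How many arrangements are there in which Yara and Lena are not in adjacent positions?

30240

Of the 8! = 40320 arrangements, those with Yara and Lena adjacent number 2 × 7! = 10080 (treat the pair as a block with 2 internal orders).
So 40320 − 10080 = 30240 arrangements keep them apart.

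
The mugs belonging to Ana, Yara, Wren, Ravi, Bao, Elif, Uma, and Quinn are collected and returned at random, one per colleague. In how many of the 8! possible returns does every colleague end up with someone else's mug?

14833

This is the derangement count D_8: permutations of 8 items with no fixed point.
By inclusion–exclusion this is Σ_{j=0}^{8} (−1)^j C(8,j)·(8−j)!.
Computing: 40320 − 40320 + 20160 − 6720 + 1680 − 336 + 56 − 8 + 1 = 14833.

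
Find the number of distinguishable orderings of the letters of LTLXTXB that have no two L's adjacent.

There are 7!/(2!·2!·2!) = 630 arrangements of LTLXTXB in total.
Arrangements with the L's together: treat LL as one letter, giving (6)!/(2!·2!) = 180.
Hence 630 − 180 = 450.

450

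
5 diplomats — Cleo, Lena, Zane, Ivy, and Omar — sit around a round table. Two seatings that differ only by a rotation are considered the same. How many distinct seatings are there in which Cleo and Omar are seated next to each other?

Treat {Cleo, Omar} as one unit (2 internal orders) and seat the resulting 4 units around the table: (3)! circular arrangements.
So 2 × (3)! = 2 × 6 = 12.

12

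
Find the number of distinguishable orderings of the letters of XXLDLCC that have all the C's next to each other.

180

Treat the 2 copies of C as a single block. The multiset to arrange is then {CC, D, L, L, X, X}, 6 items in all.
That gives (6)!/(2!·2!) = 180 arrangements.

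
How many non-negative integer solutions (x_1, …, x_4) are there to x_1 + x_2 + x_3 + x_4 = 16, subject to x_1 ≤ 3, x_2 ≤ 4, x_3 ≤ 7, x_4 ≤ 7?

Without the upper bounds there are C(19,3) = 969 ways to split 16 among 4 variables.
Subtract solutions that violate a single cap (substitute x_i' = x_i − (cap_i+1)): x_1 ≥ 4 gives C(15,3) = 455; x_2 ≥ 5 gives C(14,3) = 364; x_3 ≥ 8 gives C(11,3) = 165; x_4 ≥ 8 gives C(11,3) = 165. Together 1149.
Add back pairs where two caps are both exceeded: 120 + 35 + 35 + 20 + 20 + 1 = 231.
By inclusion–exclusion the count is 969 − 1149 + 231 = 51.

51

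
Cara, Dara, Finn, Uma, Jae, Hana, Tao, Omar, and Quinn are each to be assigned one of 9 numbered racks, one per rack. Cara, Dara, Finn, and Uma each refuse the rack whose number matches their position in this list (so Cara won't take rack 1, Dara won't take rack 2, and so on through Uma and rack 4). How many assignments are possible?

229080

Let Aᵢ (for 1 ≤ i ≤ 4) be the placements that put person i in their forbidden rack. Any j of these fix j positions, leaving (9−j)! ways to fill the rest, and there are C(4,j) ways to pick which j.
By inclusion–exclusion, the number of valid placements is Σ_{j=0}^{4} (−1)^j C(4,j)·(9−j)!.
Computing: 362880 − 161280 + 30240 − 2880 + 120 = 229080.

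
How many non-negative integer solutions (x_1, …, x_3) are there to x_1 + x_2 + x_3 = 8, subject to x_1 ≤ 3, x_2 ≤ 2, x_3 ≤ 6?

Ignoring the caps, the number of non-negative solutions to x_1+…+x_3 = 8 is C(10,2) = 45.
Subtract solutions that violate a single cap (substitute x_i' = x_i − (cap_i+1)): x_1 ≥ 4 gives C(6,2) = 15; x_2 ≥ 3 gives C(7,2) = 21; x_3 ≥ 7 gives C(3,2) = 3. Together 39.
Add back pairs where two caps are both exceeded: 3 + 0 + 0 = 3.
By inclusion–exclusion the count is 45 − 39 + 3 = 9.

9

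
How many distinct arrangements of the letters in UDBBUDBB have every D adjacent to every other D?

105

Treat the 2 copies of D as a single block. The multiset to arrange is then {DD, B, B, B, B, U, U}, 7 items in all.
That gives (7)!/(4!·2!) = 105 arrangements.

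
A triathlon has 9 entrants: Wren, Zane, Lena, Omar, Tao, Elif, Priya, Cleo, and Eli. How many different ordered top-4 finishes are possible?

3024

There are 9 choices for 1st place, 8 for 2nd, and so on down to 6 for position 4.
That gives 9 × 8 × 7 × 6 = 3024.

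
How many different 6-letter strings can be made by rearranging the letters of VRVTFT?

VRVTFT has 6 letters with T appearing twice and V appearing twice.
So there are 6! / (2!·2!) = 180 distinguishable arrangements.

180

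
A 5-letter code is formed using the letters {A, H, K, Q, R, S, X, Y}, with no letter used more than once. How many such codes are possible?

With no repetition, fill the 5 letters in order: 8 choices, then 7, down to 4.
That product is 8 × 7 × 6 × 5 × 4 = 6720.

6720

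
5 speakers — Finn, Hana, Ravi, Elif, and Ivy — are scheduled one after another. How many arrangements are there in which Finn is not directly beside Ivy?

72

Of the 5! = 120 arrangements, those with Finn and Ivy adjacent number 2 × 4! = 48 (treat the pair as a block with 2 internal orders).
So 120 − 48 = 72 arrangements keep them apart.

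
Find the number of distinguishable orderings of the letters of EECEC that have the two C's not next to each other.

6

There are 5!/(3!·2!) = 10 arrangements of EECEC in total.
If the two C's are adjacent, glue them into one block, leaving 4 items to arrange: (4)!/(3!) = 4 ways.
Hence 10 − 4 = 6.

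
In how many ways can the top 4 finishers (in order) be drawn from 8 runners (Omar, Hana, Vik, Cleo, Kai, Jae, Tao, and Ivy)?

There are 8 choices for 1st place, 7 for 2nd, and so on down to 5 for position 4.
That gives 8 × 7 × 6 × 5 = 1680.

1680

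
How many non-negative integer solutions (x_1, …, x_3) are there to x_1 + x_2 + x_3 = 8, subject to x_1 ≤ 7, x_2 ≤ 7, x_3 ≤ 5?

Ignoring the caps, the number of non-negative solutions to x_1+…+x_3 = 8 is C(10,2) = 45.
Subtract solutions that violate a single cap (substitute x_i' = x_i − (cap_i+1)): x_1 ≥ 8 gives C(2,2) = 1; x_2 ≥ 8 gives C(2,2) = 1; x_3 ≥ 6 gives C(4,2) = 6. Together 8.
No two caps can be exceeded simultaneously, so the pair terms are all 0.
By inclusion–exclusion the count is 45 − 8 + 0 = 37.

37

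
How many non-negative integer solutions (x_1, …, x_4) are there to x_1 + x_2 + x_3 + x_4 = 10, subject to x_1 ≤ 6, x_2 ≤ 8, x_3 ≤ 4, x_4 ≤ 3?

Ignoring the caps, the number of non-negative solutions to x_1+…+x_4 = 10 is C(13,3) = 286.
Subtract solutions that violate a single cap (substitute x_i' = x_i − (cap_i+1)): x_1 ≥ 7 gives C(6,3) = 20; x_2 ≥ 9 gives C(4,3) = 4; x_3 ≥ 5 gives C(8,3) = 56; x_4 ≥ 4 gives C(9,3) = 84. Together 164.
Add back pairs where two caps are both exceeded: 0 + 0 + 0 + 0 + 0 + 4 = 4.
By inclusion–exclusion the count is 286 − 164 + 4 = 126.

126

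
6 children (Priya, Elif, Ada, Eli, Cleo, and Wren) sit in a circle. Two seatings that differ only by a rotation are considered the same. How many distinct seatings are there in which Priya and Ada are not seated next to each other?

72

All circular seatings of 6 people number (5)! = 120.
Seatings with Priya beside Ada: treat them as a block with 2 internal orders, giving 2 × (4)! = 48.
Subtracting, 120 − 48 = 72.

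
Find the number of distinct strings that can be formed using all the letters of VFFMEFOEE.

Letter multiplicities in VFFMEFOEE: E×3, F×3, M×1, O×1, V×1.
So there are 9! / (3!·3!) = 10080 distinguishable arrangements.

10080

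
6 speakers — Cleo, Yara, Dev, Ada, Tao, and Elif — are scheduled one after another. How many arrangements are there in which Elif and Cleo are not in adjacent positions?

Of the 6! = 720 arrangements, those with Elif and Cleo adjacent number 2 × 5! = 240 (treat the pair as a block with 2 internal orders).
So 720 − 240 = 480 arrangements keep them apart.

480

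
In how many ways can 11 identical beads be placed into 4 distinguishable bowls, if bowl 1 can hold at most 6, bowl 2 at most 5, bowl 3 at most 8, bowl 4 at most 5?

207

Ignoring the caps, the number of non-negative solutions to x_1+…+x_4 = 11 is C(14,3) = 364.
Subtract solutions that violate a single cap (substitute x_i' = x_i − (cap_i+1)): x_1 ≥ 7 gives C(7,3) = 35; x_2 ≥ 6 gives C(8,3) = 56; x_3 ≥ 9 gives C(5,3) = 10; x_4 ≥ 6 gives C(8,3) = 56. Together 157.
No two caps can be exceeded simultaneously, so the pair terms are all 0.
By inclusion–exclusion the count is 364 − 157 + 0 = 207.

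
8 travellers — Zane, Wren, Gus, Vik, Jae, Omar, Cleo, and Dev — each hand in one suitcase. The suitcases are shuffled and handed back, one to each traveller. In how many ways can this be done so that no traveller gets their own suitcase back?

Let Aᵢ be the assignments in which traveller i gets their own suitcase. We want the size of the complement of A₁∪…∪A_8.
By inclusion–exclusion this is Σ_{j=0}^{8} (−1)^j C(8,j)·(8−j)!.
Computing: 40320 − 40320 + 20160 − 6720 + 1680 − 336 + 56 − 8 + 1 = 14833.

14833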